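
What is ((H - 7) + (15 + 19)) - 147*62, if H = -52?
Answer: -9139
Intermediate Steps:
((H - 7) + (15 + 19)) - 147*62 = ((-52 - 7) + (15 + 19)) - 147*62 = (-59 + 34) - 9114 = -25 - 9114 = -9139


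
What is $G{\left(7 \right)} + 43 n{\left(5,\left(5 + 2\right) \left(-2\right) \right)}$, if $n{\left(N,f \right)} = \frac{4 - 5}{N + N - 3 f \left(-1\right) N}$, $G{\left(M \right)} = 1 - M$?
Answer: $- \frac{6227}{1045} \approx -5.9589$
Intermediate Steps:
$n{\left(N,f \right)} = - \frac{1}{N + 3 f N^{2}}$ ($n{\left(N,f \right)} = - \frac{1}{N + N 3 f N} = - \frac{1}{N + 3 N f N} = - \frac{1}{N + 3 f N^{2}}$)
$G{\left(7 \right)} + 43 n{\left(5,\left(5 + 2\right) \left(-2\right) \right)} = \left(1 - 7\right) + 43 \left(- \frac{1}{5 \left(1 + 3 \cdot 5 \left(5 + 2\right) \left(-2\right)\right)}\right) = \left(1 - 7\right) + 43 \left(\left(-1\right) \frac{1}{5} \frac{1}{1 + 3 \cdot 5 \cdot 7 \left(-2\right)}\right) = -6 + 43 \left(\left(-1\right) \frac{1}{5} \frac{1}{1 + 3 \cdot 5 \left(-14\right)}\right) = -6 + 43 \left(\left(-1\right) \frac{1}{5} \frac{1}{1 - 210}\right) = -6 + 43 \left(\left(-1\right) \frac{1}{5} \frac{1}{-209}\right) = -6 + 43 \left(\left(-1\right) \frac{1}{5} \left(- \frac{1}{209}\right)\right) = -6 + 43 \cdot \frac{1}{1045} = -6 + \frac{43}{1045} = - \frac{6227}{1045}$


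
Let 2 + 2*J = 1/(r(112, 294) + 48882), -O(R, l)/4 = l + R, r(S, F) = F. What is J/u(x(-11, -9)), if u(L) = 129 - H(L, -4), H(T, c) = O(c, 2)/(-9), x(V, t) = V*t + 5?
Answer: -98351/12774832 ≈ -0.0076988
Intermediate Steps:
O(R, l) = -4*R - 4*l (O(R, l) = -4*(l + R) = -4*(R + l) = -4*R - 4*l)
x(V, t) = 5 + V*t
H(T, c) = 8/9 + 4*c/9 (H(T, c) = (-4*c - 4*2)/(-9) = (-4*c - 8)*(-⅑) = (-8 - 4*c)*(-⅑) = 8/9 + 4*c/9)
u(L) = 1169/9 (u(L) = 129 - (8/9 + (4/9)*(-4)) = 129 - (8/9 - 16/9) = 129 - 1*(-8/9) = 129 + 8/9 = 1169/9)
J = -98351/98352 (J = -1 + 1/(2*(294 + 48882)) = -1 + (½)/49176 = -1 + (½)*(1/49176) = -1 + 1/98352 = -98351/98352 ≈ -0.99999)
J/u(x(-11, -9)) = -98351/(98352*1169/9) = -98351/98352*9/1169 = -98351/12774832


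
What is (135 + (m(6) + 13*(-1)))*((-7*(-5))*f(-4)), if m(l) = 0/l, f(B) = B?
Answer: -17080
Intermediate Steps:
m(l) = 0
(135 + (m(6) + 13*(-1)))*((-7*(-5))*f(-4)) = (135 + (0 + 13*(-1)))*(-7*(-5)*(-4)) = (135 + (0 - 13))*(35*(-4)) = (135 - 13)*(-140) = 122*(-140) = -17080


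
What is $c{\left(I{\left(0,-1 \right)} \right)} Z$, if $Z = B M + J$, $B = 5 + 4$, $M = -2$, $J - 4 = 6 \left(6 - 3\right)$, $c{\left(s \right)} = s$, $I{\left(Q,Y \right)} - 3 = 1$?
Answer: $16$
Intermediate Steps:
$I{\left(Q,Y \right)} = 4$ ($I{\left(Q,Y \right)} = 3 + 1 = 4$)
$J = 22$ ($J = 4 + 6 \left(6 - 3\right) = 4 + 6 \cdot 3 = 4 + 18 = 22$)
$B = 9$
$Z = 4$ ($Z = 9 \left(-2\right) + 22 = -18 + 22 = 4$)
$c{\left(I{\left(0,-1 \right)} \right)} Z = 4 \cdot 4 = 16$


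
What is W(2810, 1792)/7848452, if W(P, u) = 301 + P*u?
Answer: 5035821/7848452 ≈ 0.64163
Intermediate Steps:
W(2810, 1792)/7848452 = (301 + 2810*1792)/7848452 = (301 + 5035520)*(1/7848452) = 5035821*(1/7848452) = 5035821/7848452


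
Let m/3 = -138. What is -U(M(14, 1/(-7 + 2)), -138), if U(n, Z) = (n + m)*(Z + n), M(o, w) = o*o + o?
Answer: 14688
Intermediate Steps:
m = -414 (m = 3*(-138) = -414)
M(o, w) = o + o² (M(o, w) = o² + o = o + o²)
U(n, Z) = (-414 + n)*(Z + n) (U(n, Z) = (n - 414)*(Z + n) = (-414 + n)*(Z + n))
-U(M(14, 1/(-7 + 2)), -138) = -((14*(1 + 14))² - 414*(-138) - 5796*(1 + 14) - 1932*(1 + 14)) = -((14*15)² + 57132 - 5796*15 - 1932*15) = -(210² + 57132 - 414*210 - 138*210) = -(44100 + 57132 - 86940 - 28980) = -1*(-14688) = 14688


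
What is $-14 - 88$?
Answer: $-102$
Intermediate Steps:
$-14 - 88 = -102$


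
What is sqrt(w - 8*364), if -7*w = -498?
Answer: I*sqrt(139202)/7 ≈ 53.3*I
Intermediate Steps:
w = 498/7 (w = -1/7*(-498) = 498/7 ≈ 71.143)
sqrt(w - 8*364) = sqrt(498/7 - 8*364) = sqrt(498/7 - 2912) = sqrt(-19886/7) = I*sqrt(139202)/7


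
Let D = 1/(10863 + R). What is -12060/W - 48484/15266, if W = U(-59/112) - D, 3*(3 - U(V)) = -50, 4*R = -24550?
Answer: -154324935698/250363747 ≈ -616.40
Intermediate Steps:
R = -12275/2 (R = (¼)*(-24550) = -12275/2 ≈ -6137.5)
U(V) = 59/3 (U(V) = 3 - ⅓*(-50) = 3 + 50/3 = 59/3)
D = 2/9451 (D = 1/(10863 - 12275/2) = 1/(9451/2) = 2/9451 ≈ 0.00021162)
W = 557603/28353 (W = 59/3 - 1*2/9451 = 59/3 - 2/9451 = 557603/28353 ≈ 19.666)
-12060/W - 48484/15266 = -12060/557603/28353 - 48484/15266 = -12060*28353/557603 - 48484*1/15266 = -341937180/557603 - 1426/449 = -154324935698/250363747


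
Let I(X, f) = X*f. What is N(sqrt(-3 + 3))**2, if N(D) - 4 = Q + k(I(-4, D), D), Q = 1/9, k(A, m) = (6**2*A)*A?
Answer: 1369/81 ≈ 16.901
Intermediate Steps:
k(A, m) = 36*A**2 (k(A, m) = (36*A)*A = 36*A**2)
Q = 1/9 ≈ 0.11111
N(D) = 37/9 + 576*D**2 (N(D) = 4 + (1/9 + 36*(-4*D)**2) = 4 + (1/9 + 36*(16*D**2)) = 4 + (1/9 + 576*D**2) = 37/9 + 576*D**2)
N(sqrt(-3 + 3))**2 = (37/9 + 576*(sqrt(-3 + 3))**2)**2 = (37/9 + 576*(sqrt(0))**2)**2 = (37/9 + 576*0**2)**2 = (37/9 + 576*0)**2 = (37/9 + 0)**2 = (37/9)**2 = 1369/81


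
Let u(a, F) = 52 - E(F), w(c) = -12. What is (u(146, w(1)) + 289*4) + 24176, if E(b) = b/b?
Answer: 25383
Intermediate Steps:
E(b) = 1
u(a, F) = 51 (u(a, F) = 52 - 1*1 = 52 - 1 = 51)
(u(146, w(1)) + 289*4) + 24176 = (51 + 289*4) + 24176 = (51 + 1156) + 24176 = 1207 + 24176 = 25383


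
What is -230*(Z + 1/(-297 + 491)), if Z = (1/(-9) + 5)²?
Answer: -43201475/7857 ≈ -5498.5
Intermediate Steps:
Z = 1936/81 (Z = (-⅑ + 5)² = (44/9)² = 1936/81 ≈ 23.901)
-230*(Z + 1/(-297 + 491)) = -230*(1936/81 + 1/(-297 + 491)) = -230*(1936/81 + 1/194) = -230*375665/15714 = -43201475/7857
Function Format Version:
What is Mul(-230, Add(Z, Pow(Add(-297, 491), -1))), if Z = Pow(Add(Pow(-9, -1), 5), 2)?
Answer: Rational(-43201475, 7857) ≈ -5498.5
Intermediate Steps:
Z = Rational(1936, 81) (Z = Pow(Add(Rational(-1, 9), 5), 2) = Pow(Rational(44, 9), 2) = Rational(1936, 81) ≈ 23.901)
Mul(-230, Add(Z, Pow(Add(-297, 491), -1))) = Mul(-230, Add(Rational(1936, 81), Pow(Add(-297, 491), -1))) = Mul(-230, Add(Rational(1936, 81), Pow(194, -1))) = Mul(-230, Add(Rational(1936, 81), Rational(1, 194))) = Mul(-230, Rational(375665, 15714)) = Rational(-43201475, 7857)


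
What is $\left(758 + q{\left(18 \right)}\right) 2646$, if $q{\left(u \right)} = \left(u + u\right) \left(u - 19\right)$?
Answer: $1910412$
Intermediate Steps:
$q{\left(u \right)} = 2 u \left(-19 + u\right)$
$\left(758 + q{\left(18 \right)}\right) 2646 = \left(758 + 2 \cdot 18 \left(-19 + 18\right)\right) 2646 = \left(758 + 2 \cdot 18 \left(-1\right)\right) 2646 = \left(758 - 36\right) 2646 = 722 \cdot 2646 = 1910412$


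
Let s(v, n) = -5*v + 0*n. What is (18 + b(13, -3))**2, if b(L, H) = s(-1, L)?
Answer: 529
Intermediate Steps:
s(v, n) = -5*v (s(v, n) = -5*v + 0 = -5*v)
b(L, H) = 5 (b(L, H) = -5*(-1) = 5)
(18 + b(13, -3))**2 = (18 + 5)**2 = 23**2 = 529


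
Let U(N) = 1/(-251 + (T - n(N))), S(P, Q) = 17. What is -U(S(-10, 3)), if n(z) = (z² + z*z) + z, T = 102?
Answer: 1/744 ≈ 0.0013441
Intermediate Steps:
n(z) = z + 2*z² (n(z) = (z² + z²) + z = 2*z² + z = z + 2*z²)
U(N) = 1/(-149 - N*(1 + 2*N)) (U(N) = 1/(-251 + (102 - N*(1 + 2*N))) = 1/(-149 - N*(1 + 2*N)))
-U(S(-10, 3)) = -(-1)/(149 + 17*(1 + 2*17)) = -(-1)/(149 + 17*(1 + 34)) = -(-1)/(149 + 17*35) = -(-1)/(149 + 595) = -(-1)/744 = -1*(-1/744) = 1/744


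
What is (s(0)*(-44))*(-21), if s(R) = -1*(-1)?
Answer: 924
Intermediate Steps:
s(R) = 1
(s(0)*(-44))*(-21) = (1*(-44))*(-21) = -44*(-21) = 924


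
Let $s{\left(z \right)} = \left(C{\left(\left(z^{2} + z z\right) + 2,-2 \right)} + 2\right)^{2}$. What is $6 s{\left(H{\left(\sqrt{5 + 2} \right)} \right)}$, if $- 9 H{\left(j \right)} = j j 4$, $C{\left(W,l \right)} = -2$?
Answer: $0$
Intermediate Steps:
$H{\left(j \right)} = - \frac{4 j^{2}}{9}$ ($H{\left(j \right)} = - \frac{j j 4}{9} = - \frac{j^{2} \cdot 4}{9} = - \frac{4 j^{2}}{9}$)
$s{\left(z \right)} = 0$ ($s{\left(z \right)} = \left(-2 + 2\right)^{2} = 0^{2} = 0$)
$6 s{\left(H{\left(\sqrt{5 + 2} \right)} \right)} = 6 \cdot 0 = 0$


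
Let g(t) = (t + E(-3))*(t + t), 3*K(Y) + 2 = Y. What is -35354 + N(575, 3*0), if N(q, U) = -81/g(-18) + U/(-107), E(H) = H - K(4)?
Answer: -9192067/260 ≈ -35354.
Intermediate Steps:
K(Y) = -⅔ + Y/3
E(H) = -⅔ + H (E(H) = H - (-⅔ + (⅓)*4) = H - (-⅔ + 4/3) = H - 1*⅔ = H - ⅔ = -⅔ + H)
g(t) = 2*t*(-11/3 + t) (g(t) = (t + (-⅔ - 3))*(t + t) = (t - 11/3)*(2*t) = (-11/3 + t)*(2*t) = 2*t*(-11/3 + t))
N(q, U) = -27/260 - U/107 (N(q, U) = -81*(-1/(12*(-11 + 3*(-18)))) + U/(-107) = -81*(-1/(12*(-11 - 54))) + U*(-1/107) = -81/((⅔)*(-18)*(-65)) - U/107 = -81/780 - U/107 = -81*1/780 - U/107 = -27/260 - U/107)
-35354 + N(575, 3*0) = -35354 + (-27/260 - 3*0/107) = -35354 + (-27/260 - 1/107*0) = -35354 + (-27/260 + 0) = -35354 - 27/260 = -9192067/260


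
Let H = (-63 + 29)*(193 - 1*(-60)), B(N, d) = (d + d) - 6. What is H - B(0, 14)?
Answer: -8624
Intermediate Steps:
B(N, d) = -6 + 2*d (B(N, d) = 2*d - 6 = -6 + 2*d)
H = -8602 (H = -34*(193 + 60) = -34*253 = -8602)
H - B(0, 14) = -8602 - (-6 + 2*14) = -8602 - (-6 + 28) = -8602 - 1*22 = -8602 - 22 = -8624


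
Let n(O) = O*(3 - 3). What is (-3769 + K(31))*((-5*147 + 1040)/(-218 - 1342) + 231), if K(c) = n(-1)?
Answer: -271409459/312 ≈ -8.6990e+5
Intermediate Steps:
n(O) = 0 (n(O) = O*0 = 0)
K(c) = 0
(-3769 + K(31))*((-5*147 + 1040)/(-218 - 1342) + 231) = (-3769 + 0)*((-5*147 + 1040)/(-218 - 1342) + 231) = -3769*((-735 + 1040)/(-1560) + 231) = -3769*(305*(-1/1560) + 231) = -3769*(-61/312 + 231) = -3769*72011/312 = -271409459/312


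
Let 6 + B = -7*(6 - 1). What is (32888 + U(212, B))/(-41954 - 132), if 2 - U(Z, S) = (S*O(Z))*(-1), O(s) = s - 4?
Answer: -12181/21043 ≈ -0.57886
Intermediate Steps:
B = -41 (B = -6 - 7*(6 - 1) = -6 - 7*5 = -6 - 35 = -41)
O(s) = -4 + s
U(Z, S) = 2 + S*(-4 + Z) (U(Z, S) = 2 - S*(-4 + Z)*(-1) = 2 - (-1)*S*(-4 + Z) = 2 + S*(-4 + Z))
(32888 + U(212, B))/(-41954 - 132) = (32888 + (2 - 41*(-4 + 212)))/(-41954 - 132) = (32888 + (2 - 41*208))/(-42086) = (32888 + (2 - 8528))*(-1/42086) = (32888 - 8526)*(-1/42086) = 24362*(-1/42086) = -12181/21043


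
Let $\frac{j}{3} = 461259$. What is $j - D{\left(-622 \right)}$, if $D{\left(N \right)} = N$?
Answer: $1384399$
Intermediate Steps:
$j = 1383777$ ($j = 3 \cdot 461259 = 1383777$)
$j - D{\left(-622 \right)} = 1383777 - -622 = 1383777 + 622 = 1384399$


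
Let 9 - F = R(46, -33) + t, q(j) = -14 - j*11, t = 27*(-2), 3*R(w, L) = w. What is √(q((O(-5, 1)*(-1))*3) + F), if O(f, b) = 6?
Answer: √2085/3 ≈ 15.221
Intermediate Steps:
R(w, L) = w/3
t = -54
q(j) = -14 - 11*j
F = 143/3 (F = 9 - ((⅓)*46 - 54) = 9 - (46/3 - 54) = 9 - 1*(-116/3) = 9 + 116/3 = 143/3 ≈ 47.667)
√(q((O(-5, 1)*(-1))*3) + F) = √((-14 - 11*6*(-1)*3) + 143/3) = √((-14 - (-66)*3) + 143/3) = √((-14 - 11*(-18)) + 143/3) = √((-14 + 198) + 143/3) = √(184 + 143/3) = √(695/3) = √2085/3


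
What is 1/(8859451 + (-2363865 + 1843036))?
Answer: 1/8338622 ≈ 1.1992e-7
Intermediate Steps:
1/(8859451 + (-2363865 + 1843036)) = 1/(8859451 - 520829) = 1/8338622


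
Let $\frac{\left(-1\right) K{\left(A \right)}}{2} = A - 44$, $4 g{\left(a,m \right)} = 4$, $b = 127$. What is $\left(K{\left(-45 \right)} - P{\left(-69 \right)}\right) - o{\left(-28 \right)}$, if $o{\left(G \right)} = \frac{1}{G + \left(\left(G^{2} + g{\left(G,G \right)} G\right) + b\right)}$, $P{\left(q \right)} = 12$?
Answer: $\frac{141929}{855} \approx 166.0$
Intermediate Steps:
$g{\left(a,m \right)} = 1$ ($g{\left(a,m \right)} = \frac{1}{4} \cdot 4 = 1$)
$K{\left(A \right)} = 88 - 2 A$ ($K{\left(A \right)} = - 2 \left(A - 44\right) = - 2 \left(-44 + A\right) = 88 - 2 A$)
$o{\left(G \right)} = \frac{1}{127 + G^{2} + 2 G}$ ($o{\left(G \right)} = \frac{1}{G + \left(\left(G^{2} + 1 G\right) + 127\right)} = \frac{1}{G + \left(\left(G^{2} + G\right) + 127\right)} = \frac{1}{G + \left(\left(G + G^{2}\right) + 127\right)} = \frac{1}{G + \left(127 + G + G^{2}\right)} = \frac{1}{127 + G^{2} + 2 G}$)
$\left(K{\left(-45 \right)} - P{\left(-69 \right)}\right) - o{\left(-28 \right)} = \left(\left(88 - -90\right) - 12\right) - \frac{1}{127 + \left(-28\right)^{2} + 2 \left(-28\right)} = \left(\left(88 + 90\right) - 12\right) - \frac{1}{127 + 784 - 56} = \left(178 - 12\right) - \frac{1}{855} = 166 - \frac{1}{855} = \frac{141929}{855}$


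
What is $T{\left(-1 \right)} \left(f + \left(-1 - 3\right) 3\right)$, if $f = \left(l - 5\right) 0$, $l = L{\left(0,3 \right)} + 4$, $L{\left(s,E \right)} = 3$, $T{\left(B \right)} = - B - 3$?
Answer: $24$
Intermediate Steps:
$T{\left(B \right)} = -3 - B$
$l = 7$ ($l = 3 + 4 = 7$)
$f = 0$ ($f = \left(7 - 5\right) 0 = 2 \cdot 0 = 0$)
$T{\left(-1 \right)} \left(f + \left(-1 - 3\right) 3\right) = \left(-3 - -1\right) \left(0 + \left(-1 - 3\right) 3\right) = \left(-3 + 1\right) \left(0 - 12\right) = - 2 \left(0 - 12\right) = \left(-2\right) \left(-12\right) = 24$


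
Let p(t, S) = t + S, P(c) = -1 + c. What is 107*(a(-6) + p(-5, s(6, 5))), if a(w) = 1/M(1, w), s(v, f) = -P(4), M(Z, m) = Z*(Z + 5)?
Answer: -5029/6 ≈ -838.17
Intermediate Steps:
M(Z, m) = Z*(5 + Z)
s(v, f) = -3 (s(v, f) = -(-1 + 4) = -1*3 = -3)
a(w) = 1/6 (a(w) = 1/(1*(5 + 1)) = 1/(1*6) = 1/6)
p(t, S) = S + t
107*(a(-6) + p(-5, s(6, 5))) = 107*(1/6 + (-3 - 5)) = 107*(1/6 - 8) = 107*(-47/6) = -5029/6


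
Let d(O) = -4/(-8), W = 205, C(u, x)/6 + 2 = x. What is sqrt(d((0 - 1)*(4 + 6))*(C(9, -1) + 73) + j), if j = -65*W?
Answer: 3*I*sqrt(5910)/2 ≈ 115.31*I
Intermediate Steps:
C(u, x) = -12 + 6*x
d(O) = 1/2 (d(O) = -4*(-1/8) = 1/2)
j = -13325 (j = -65*205 = -13325)
sqrt(d((0 - 1)*(4 + 6))*(C(9, -1) + 73) + j) = sqrt(((-12 + 6*(-1)) + 73)/2 - 13325) = sqrt(((-12 - 6) + 73)/2 - 13325) = sqrt((-18 + 73)/2 - 13325) = sqrt((1/2)*55 - 13325) = sqrt(55/2 - 13325) = sqrt(-26595/2) = 3*I*sqrt(5910)/2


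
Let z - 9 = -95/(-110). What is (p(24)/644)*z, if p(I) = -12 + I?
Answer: 93/506 ≈ 0.18379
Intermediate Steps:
z = 217/22 (z = 9 - 95/(-110) = 9 - 95*(-1/110) = 9 + 19/22 = 217/22 ≈ 9.8636)
(p(24)/644)*z = ((-12 + 24)/644)*(217/22) = (12*(1/644))*(217/22) = (3/161)*(217/22) = 93/506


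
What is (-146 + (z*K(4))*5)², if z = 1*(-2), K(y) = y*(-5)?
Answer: 2916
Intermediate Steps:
K(y) = -5*y
z = -2
(-146 + (z*K(4))*5)² = (-146 - (-10)*4*5)² = (-146 - 2*(-20)*5)² = (-146 + 40*5)² = (-146 + 200)² = 54² = 2916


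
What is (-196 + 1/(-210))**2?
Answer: 1694227921/44100 ≈ 38418.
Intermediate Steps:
(-196 + 1/(-210))**2 = (-196 - 1/210)**2 = (-41161/210)**2 = 1694227921/44100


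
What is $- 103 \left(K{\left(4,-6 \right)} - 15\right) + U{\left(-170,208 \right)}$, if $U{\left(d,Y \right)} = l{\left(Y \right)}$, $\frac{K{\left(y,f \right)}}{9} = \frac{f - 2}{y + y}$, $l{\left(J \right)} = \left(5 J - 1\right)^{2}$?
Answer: $1081993$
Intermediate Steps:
$l{\left(J \right)} = \left(-1 + 5 J\right)^{2}$
$K{\left(y,f \right)} = \frac{9 \left(-2 + f\right)}{2 y}$ ($K{\left(y,f \right)} = 9 \frac{f - 2}{y + y} = 9 \frac{-2 + f}{2 y} = \frac{9 \left(-2 + f\right)}{2 y}$)
$U{\left(d,Y \right)} = \left(-1 + 5 Y\right)^{2}$
$- 103 \left(K{\left(4,-6 \right)} - 15\right) + U{\left(-170,208 \right)} = - 103 \left(\frac{9 \left(-2 - 6\right)}{2 \cdot 4} - 15\right) + \left(-1 + 5 \cdot 208\right)^{2} = - 103 \left(\frac{9}{2} \cdot \frac{1}{4} \left(-8\right) - 15\right) + \left(-1 + 1040\right)^{2} = - 103 \left(-9 - 15\right) + 1039^{2} = \left(-103\right) \left(-24\right) + 1079521 = 2472 + 1079521 = 1081993$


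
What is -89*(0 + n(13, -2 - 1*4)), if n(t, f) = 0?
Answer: 0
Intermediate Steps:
-89*(0 + n(13, -2 - 1*4)) = -89*(0 + 0) = -89*0 = 0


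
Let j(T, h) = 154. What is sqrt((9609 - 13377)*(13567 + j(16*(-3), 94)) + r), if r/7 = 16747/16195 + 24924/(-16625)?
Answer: I*sqrt(122378690305382850005)/1538525 ≈ 7190.3*I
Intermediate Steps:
r = -25045061/7692625 (r = 7*(16747/16195 + 24924/(-16625)) = 7*(16747*(1/16195) + 24924*(-1/16625)) = 7*(16747/16195 - 24924/16625) = 7*(-25045061/53848375) = -25045061/7692625 ≈ -3.2557)
sqrt((9609 - 13377)*(13567 + j(16*(-3), 94)) + r) = sqrt((9609 - 13377)*(13567 + 154) - 25045061/7692625) = sqrt(-3768*13721 - 25045061/7692625) = sqrt(-51700728 - 25045061/7692625) = sqrt(-397714337776061/7692625) = I*sqrt(122378690305382850005)/1538525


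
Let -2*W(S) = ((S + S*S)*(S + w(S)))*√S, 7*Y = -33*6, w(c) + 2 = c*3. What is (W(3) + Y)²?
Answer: 568404/49 + 23760*√3/7 ≈ 17479.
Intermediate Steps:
w(c) = -2 + 3*c (w(c) = -2 + c*3 = -2 + 3*c)
Y = -198/7 (Y = (-33*6)/7 = (⅐)*(-198) = -198/7 ≈ -28.286)
W(S) = -√S*(-2 + 4*S)*(S + S²)/2 (W(S) = -(S + S*S)*(S + (-2 + 3*S))*√S/2 = -(S + S²)*(-2 + 4*S)*√S/2 = -(-2 + 4*S)*(S + S²)*√S/2 = -√S*(-2 + 4*S)*(S + S²)/2)
(W(3) + Y)² = (3^(3/2)*(1 - 1*3 - 2*3²) - 198/7)² = ((3*√3)*(1 - 3 - 2*9) - 198/7)² = ((3*√3)*(1 - 3 - 18) - 198/7)² = ((3*√3)*(-20) - 198/7)² = (-60*√3 - 198/7)² = (-198/7 - 60*√3)²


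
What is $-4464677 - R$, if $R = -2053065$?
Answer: $-2411612$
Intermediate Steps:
$-4464677 - R = -4464677 - -2053065 = -4464677 + 2053065 = -2411612$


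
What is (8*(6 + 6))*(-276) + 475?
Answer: -26021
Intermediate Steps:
(8*(6 + 6))*(-276) + 475 = (8*12)*(-276) + 475 = 96*(-276) + 475 = -26496 + 475 = -26021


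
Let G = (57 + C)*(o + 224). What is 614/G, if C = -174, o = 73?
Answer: -614/34749 ≈ -0.017670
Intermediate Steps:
G = -34749 (G = (57 - 174)*(73 + 224) = -117*297 = -34749)
614/G = 614/(-34749) = 614*(-1/34749) = -614/34749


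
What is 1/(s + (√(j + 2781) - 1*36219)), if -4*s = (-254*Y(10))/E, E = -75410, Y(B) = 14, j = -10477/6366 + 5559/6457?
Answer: -4233132898719910869090/153319565422262342307069521 - 2843334050*√4697569857636558474/153319565422262342307069521 ≈ -2.7650e-5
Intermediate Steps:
j = -32261395/41105262 (j = -10477*1/6366 + 5559*(1/6457) = -10477/6366 + 5559/6457 = -32261395/41105262 ≈ -0.78485)
s = -889/75410 (s = -(-254*14)/(4*(-75410)) = -(-889)*(-1)/75410 = -¼*1778/37705 = -889/75410 ≈ -0.011789)
1/(s + (√(j + 2781) - 1*36219)) = 1/(-889/75410 + (√(-32261395/41105262 + 2781) - 1*36219)) = 1/(-889/75410 + (√(114281472227/41105262) - 36219)) = 1/(-889/75410 + (√4697569857636558474/41105262 - 36219)) = 1/(-889/75410 + (-36219 + √4697569857636558474/41105262)) = 1/(-2731275679/75410 + √4697569857636558474/41105262)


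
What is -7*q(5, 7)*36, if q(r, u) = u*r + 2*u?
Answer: -12348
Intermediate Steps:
q(r, u) = 2*u + r*u (q(r, u) = r*u + 2*u = 2*u + r*u)
-7*q(5, 7)*36 = -49*(2 + 5)*36 = -49*7*36 = -7*49*36 = -343*36 = -12348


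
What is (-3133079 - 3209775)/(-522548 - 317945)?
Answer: 6342854/840493 ≈ 7.5466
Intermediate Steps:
(-3133079 - 3209775)/(-522548 - 317945) = -6342854/(-840493) = -6342854*(-1/840493) = 6342854/840493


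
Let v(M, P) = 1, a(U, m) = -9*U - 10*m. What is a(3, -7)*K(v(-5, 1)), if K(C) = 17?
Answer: 731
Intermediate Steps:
a(U, m) = -10*m - 9*U
a(3, -7)*K(v(-5, 1)) = (-10*(-7) - 9*3)*17 = (70 - 27)*17 = 43*17 = 731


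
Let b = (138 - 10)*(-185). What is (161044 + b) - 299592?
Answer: -162228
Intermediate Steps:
b = -23680 (b = 128*(-185) = -23680)
(161044 + b) - 299592 = (161044 - 23680) - 299592 = 137364 - 299592 = -162228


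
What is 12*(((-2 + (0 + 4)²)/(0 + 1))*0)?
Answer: 0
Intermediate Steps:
12*(((-2 + (0 + 4)²)/(0 + 1))*0) = 12*(((-2 + 4²)/1)*0) = 12*(((-2 + 16)*1)*0) = 12*((14*1)*0) = 12*(14*0) = 12*0 = 0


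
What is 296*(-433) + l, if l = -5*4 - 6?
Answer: -128194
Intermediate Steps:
l = -26 (l = -20 - 6 = -26)
296*(-433) + l = 296*(-433) - 26 = -128168 - 26 = -128194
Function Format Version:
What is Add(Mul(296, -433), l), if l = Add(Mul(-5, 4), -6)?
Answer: -128194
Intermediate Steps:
l = -26 (l = Add(-20, -6) = -26)
Add(Mul(296, -433), l) = Add(Mul(296, -433), -26) = Add(-128168, -26) = -128194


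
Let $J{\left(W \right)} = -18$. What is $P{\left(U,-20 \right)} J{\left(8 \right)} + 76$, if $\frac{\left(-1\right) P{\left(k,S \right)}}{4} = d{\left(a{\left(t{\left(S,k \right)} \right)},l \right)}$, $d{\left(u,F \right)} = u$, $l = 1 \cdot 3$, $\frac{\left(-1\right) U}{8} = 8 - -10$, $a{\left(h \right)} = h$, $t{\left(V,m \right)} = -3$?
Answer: $-140$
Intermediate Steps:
$U = -144$ ($U = - 8 \left(8 - -10\right) = - 8 \left(8 + 10\right) = \left(-8\right) 18 = -144$)
$l = 3$
$P{\left(k,S \right)} = 12$ ($P{\left(k,S \right)} = \left(-4\right) \left(-3\right) = 12$)
$P{\left(U,-20 \right)} J{\left(8 \right)} + 76 = 12 \left(-18\right) + 76 = -216 + 76 = -140$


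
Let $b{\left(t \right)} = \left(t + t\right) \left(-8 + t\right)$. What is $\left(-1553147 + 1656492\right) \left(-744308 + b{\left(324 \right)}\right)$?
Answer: $-55758761300$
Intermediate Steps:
$b{\left(t \right)} = 2 t \left(-8 + t\right)$
$\left(-1553147 + 1656492\right) \left(-744308 + b{\left(324 \right)}\right) = \left(-1553147 + 1656492\right) \left(-744308 + 2 \cdot 324 \left(-8 + 324\right)\right) = 103345 \left(-744308 + 2 \cdot 324 \cdot 316\right) = 103345 \left(-744308 + 204768\right) = 103345 \left(-539540\right) = -55758761300$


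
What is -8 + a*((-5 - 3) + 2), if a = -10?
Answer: 52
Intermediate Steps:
-8 + a*((-5 - 3) + 2) = -8 - 10*((-5 - 3) + 2) = -8 - 10*(-8 + 2) = -8 - 10*(-6) = -8 + 60 = 52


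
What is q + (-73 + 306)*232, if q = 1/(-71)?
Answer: 3837975/71 ≈ 54056.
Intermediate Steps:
q = -1/71 ≈ -0.014085
q + (-73 + 306)*232 = -1/71 + (-73 + 306)*232 = -1/71 + 233*232 = -1/71 + 54056 = 3837975/71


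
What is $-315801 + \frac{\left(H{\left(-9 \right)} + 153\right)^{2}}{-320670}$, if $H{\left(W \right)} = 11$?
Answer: $- \frac{50633966783}{160335} \approx -3.158 \cdot 10^{5}$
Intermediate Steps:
$-315801 + \frac{\left(H{\left(-9 \right)} + 153\right)^{2}}{-320670} = -315801 + \frac{\left(11 + 153\right)^{2}}{-320670} = -315801 + 164^{2} \left(- \frac{1}{320670}\right) = -315801 + 26896 \left(- \frac{1}{320670}\right) = -315801 - \frac{13448}{160335} = - \frac{50633966783}{160335}$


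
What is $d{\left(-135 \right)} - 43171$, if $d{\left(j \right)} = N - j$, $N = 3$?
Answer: $-43033$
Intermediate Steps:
$d{\left(j \right)} = 3 - j$
$d{\left(-135 \right)} - 43171 = \left(3 - -135\right) - 43171 = \left(3 + 135\right) - 43171 = 138 - 43171 = -43033$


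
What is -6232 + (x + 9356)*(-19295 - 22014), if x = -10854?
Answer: 61874650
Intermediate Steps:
-6232 + (x + 9356)*(-19295 - 22014) = -6232 + (-10854 + 9356)*(-19295 - 22014) = -6232 - 1498*(-41309) = -6232 + 61880882 = 61874650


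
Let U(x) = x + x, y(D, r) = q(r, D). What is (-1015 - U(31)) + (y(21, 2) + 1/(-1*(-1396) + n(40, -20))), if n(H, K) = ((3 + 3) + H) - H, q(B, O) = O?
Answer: -1480511/1402 ≈ -1056.0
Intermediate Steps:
y(D, r) = D
n(H, K) = 6 (n(H, K) = (6 + H) - H = 6)
U(x) = 2*x
(-1015 - U(31)) + (y(21, 2) + 1/(-1*(-1396) + n(40, -20))) = (-1015 - 2*31) + (21 + 1/(-1*(-1396) + 6)) = (-1015 - 1*62) + (21 + 1/(1396 + 6)) = (-1015 - 62) + (21 + 1/1402) = -1077 + (21 + 1/1402) = -1077 + 29443/1402 = -1480511/1402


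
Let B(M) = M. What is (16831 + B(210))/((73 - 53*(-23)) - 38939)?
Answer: -17041/37647 ≈ -0.45265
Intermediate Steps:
(16831 + B(210))/((73 - 53*(-23)) - 38939) = (16831 + 210)/((73 - 53*(-23)) - 38939) = 17041/((73 + 1219) - 38939) = 17041/(1292 - 38939) = 17041/(-37647) = 17041*(-1/37647) = -17041/37647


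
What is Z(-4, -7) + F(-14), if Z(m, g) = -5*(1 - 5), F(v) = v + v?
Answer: -8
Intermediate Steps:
F(v) = 2*v
Z(m, g) = 20 (Z(m, g) = -5*(-4) = 20)
Z(-4, -7) + F(-14) = 20 + 2*(-14) = 20 - 28 = -8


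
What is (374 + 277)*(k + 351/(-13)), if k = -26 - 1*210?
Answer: -171213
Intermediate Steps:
k = -236 (k = -26 - 210 = -236)
(374 + 277)*(k + 351/(-13)) = (374 + 277)*(-236 + 351/(-13)) = 651*(-236 + 351*(-1/13)) = 651*(-236 - 27) = 651*(-263) = -171213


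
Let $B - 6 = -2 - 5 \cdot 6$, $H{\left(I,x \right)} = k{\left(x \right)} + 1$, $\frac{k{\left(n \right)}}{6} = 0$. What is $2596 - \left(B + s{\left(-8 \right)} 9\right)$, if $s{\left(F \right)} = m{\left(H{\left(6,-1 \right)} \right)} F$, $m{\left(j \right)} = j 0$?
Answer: $2622$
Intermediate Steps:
$k{\left(n \right)} = 0$ ($k{\left(n \right)} = 6 \cdot 0 = 0$)
$H{\left(I,x \right)} = 1$ ($H{\left(I,x \right)} = 0 + 1 = 1$)
$B = -26$ ($B = 6 - \left(2 + 5 \cdot 6\right) = 6 - 32 = -26$)
$m{\left(j \right)} = 0$
$s{\left(F \right)} = 0$ ($s{\left(F \right)} = 0 F = 0$)
$2596 - \left(B + s{\left(-8 \right)} 9\right) = 2596 - \left(-26 + 0 \cdot 9\right) = 2596 - \left(-26 + 0\right) = 2596 - -26 = 2596 + 26 = 2622$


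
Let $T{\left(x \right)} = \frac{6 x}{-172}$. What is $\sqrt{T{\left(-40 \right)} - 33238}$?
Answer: $\frac{i \sqrt{61454482}}{43} \approx 182.31 i$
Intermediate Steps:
$T{\left(x \right)} = - \frac{3 x}{86}$ ($T{\left(x \right)} = 6 x \left(- \frac{1}{172}\right) = - \frac{3 x}{86}$)
$\sqrt{T{\left(-40 \right)} - 33238} = \sqrt{\left(- \frac{3}{86}\right) \left(-40\right) - 33238} = \sqrt{\frac{60}{43} - 33238} = \sqrt{- \frac{1429174}{43}} = \frac{i \sqrt{61454482}}{43}$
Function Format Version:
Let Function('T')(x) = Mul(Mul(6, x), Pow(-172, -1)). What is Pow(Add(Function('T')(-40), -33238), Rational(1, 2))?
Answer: Mul(Rational(1, 43), I, Pow(61454482, Rational(1, 2))) ≈ Mul(182.31, I)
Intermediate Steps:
Function('T')(x) = Mul(Rational(-3, 86), x) (Function('T')(x) = Mul(Mul(6, x), Rational(-1, 172)) = Mul(Rational(-3, 86), x))
Pow(Add(Function('T')(-40), -33238), Rational(1, 2)) = Pow(Add(Mul(Rational(-3, 86), -40), -33238), Rational(1, 2)) = Pow(Add(Rational(60, 43), -33238), Rational(1, 2)) = Pow(Rational(-1429174, 43), Rational(1, 2)) = Mul(Rational(1, 43), I, Pow(61454482, Rational(1, 2)))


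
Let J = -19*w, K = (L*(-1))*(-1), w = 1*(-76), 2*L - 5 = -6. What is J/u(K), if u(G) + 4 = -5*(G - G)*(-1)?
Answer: -361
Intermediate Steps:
L = -½ (L = 5/2 + (½)*(-6) = 5/2 - 3 = -½ ≈ -0.50000)
w = -76
K = -½ (K = -½*(-1)*(-1) = (½)*(-1) = -½ ≈ -0.50000)
J = 1444 (J = -19*(-76) = 1444)
u(G) = -4 (u(G) = -4 - 5*(G - G)*(-1) = -4 - 5*0*(-1) = -4 + 0*(-1) = -4 + 0 = -4)
J/u(K) = 1444/(-4) = 1444*(-¼) = -361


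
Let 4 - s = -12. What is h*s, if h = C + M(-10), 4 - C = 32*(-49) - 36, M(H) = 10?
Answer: 25888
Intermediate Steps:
s = 16 (s = 4 - 1*(-12) = 4 + 12 = 16)
C = 1608 (C = 4 - (32*(-49) - 36) = 4 - (-1568 - 36) = 4 - 1*(-1604) = 4 + 1604 = 1608)
h = 1618 (h = 1608 + 10 = 1618)
h*s = 1618*16 = 25888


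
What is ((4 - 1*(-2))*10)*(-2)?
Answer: -120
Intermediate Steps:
((4 - 1*(-2))*10)*(-2) = ((4 + 2)*10)*(-2) = (6*10)*(-2) = 60*(-2) = -120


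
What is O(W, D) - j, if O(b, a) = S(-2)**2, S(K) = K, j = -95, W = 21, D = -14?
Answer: 99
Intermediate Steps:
O(b, a) = 4 (O(b, a) = (-2)**2 = 4)
O(W, D) - j = 4 - 1*(-95) = 4 + 95 = 99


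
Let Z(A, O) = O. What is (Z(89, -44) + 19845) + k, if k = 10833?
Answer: 30634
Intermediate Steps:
(Z(89, -44) + 19845) + k = (-44 + 19845) + 10833 = 19801 + 10833 = 30634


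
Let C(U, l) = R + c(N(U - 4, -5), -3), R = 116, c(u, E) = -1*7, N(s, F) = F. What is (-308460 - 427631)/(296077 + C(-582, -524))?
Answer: -736091/296186 ≈ -2.4852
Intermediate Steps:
c(u, E) = -7
C(U, l) = 109 (C(U, l) = 116 - 7 = 109)
(-308460 - 427631)/(296077 + C(-582, -524)) = (-308460 - 427631)/(296077 + 109) = -736091/296186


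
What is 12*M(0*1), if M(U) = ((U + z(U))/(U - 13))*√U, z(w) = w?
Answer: 0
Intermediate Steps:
M(U) = 2*U^(3/2)/(-13 + U) (M(U) = ((U + U)/(U - 13))*√U = ((2*U)/(-13 + U))*√U = (2*U/(-13 + U))*√U = 2*U^(3/2)/(-13 + U))
12*M(0*1) = 12*(2*(0*1)^(3/2)/(-13 + 0*1)) = 12*(2*0^(3/2)/(-13 + 0)) = 12*(2*0/(-13)) = 12*(2*0*(-1/13)) = 12*0 = 0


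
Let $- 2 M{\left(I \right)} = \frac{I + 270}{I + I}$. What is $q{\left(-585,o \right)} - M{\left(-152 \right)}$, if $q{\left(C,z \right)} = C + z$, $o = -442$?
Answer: $- \frac{312267}{304} \approx -1027.2$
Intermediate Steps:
$M{\left(I \right)} = - \frac{270 + I}{4 I}$ ($M{\left(I \right)} = - \frac{\left(I + 270\right) \frac{1}{I + I}}{2} = - \frac{\left(270 + I\right) \frac{1}{2 I}}{2} = - \frac{\frac{1}{2} \frac{1}{I} \left(270 + I\right)}{2} = - \frac{270 + I}{4 I}$)
$q{\left(-585,o \right)} - M{\left(-152 \right)} = \left(-585 - 442\right) - \frac{-270 - -152}{4 \left(-152\right)} = -1027 - \frac{1}{4} \left(- \frac{1}{152}\right) \left(-270 + 152\right) = -1027 - \frac{1}{4} \left(- \frac{1}{152}\right) \left(-118\right) = -1027 - \frac{59}{304} = - \frac{312267}{304}$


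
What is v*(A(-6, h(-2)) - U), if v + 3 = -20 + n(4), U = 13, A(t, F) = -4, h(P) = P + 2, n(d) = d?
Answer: 323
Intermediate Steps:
h(P) = 2 + P
v = -19 (v = -3 + (-20 + 4) = -3 - 16 = -19)
v*(A(-6, h(-2)) - U) = -19*(-4 - 1*13) = -19*(-4 - 13) = -19*(-17) = 323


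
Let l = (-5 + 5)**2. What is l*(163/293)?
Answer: 0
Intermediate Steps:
l = 0 (l = 0**2 = 0)
l*(163/293) = 0*(163/293) = 0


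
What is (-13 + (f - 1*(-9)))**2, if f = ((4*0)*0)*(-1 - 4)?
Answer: 16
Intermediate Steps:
f = 0 (f = (0*0)*(-5) = 0*(-5) = 0)
(-13 + (f - 1*(-9)))**2 = (-13 + (0 - 1*(-9)))**2 = (-13 + (0 + 9))**2 = (-13 + 9)**2 = (-4)**2 = 16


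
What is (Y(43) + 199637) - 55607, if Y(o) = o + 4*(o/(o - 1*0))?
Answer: 144077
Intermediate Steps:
Y(o) = 4 + o (Y(o) = o + 4*(o/(o + 0)) = o + 4*(o/o) = o + 4*1 = o + 4 = 4 + o)
(Y(43) + 199637) - 55607 = ((4 + 43) + 199637) - 55607 = (47 + 199637) - 55607 = 199684 - 55607 = 144077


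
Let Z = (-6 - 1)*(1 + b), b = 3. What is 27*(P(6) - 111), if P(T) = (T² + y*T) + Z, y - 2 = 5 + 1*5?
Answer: -837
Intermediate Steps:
y = 12 (y = 2 + (5 + 1*5) = 2 + (5 + 5) = 2 + 10 = 12)
Z = -28 (Z = (-6 - 1)*(1 + 3) = -7*4 = -28)
P(T) = -28 + T² + 12*T (P(T) = (T² + 12*T) - 28 = -28 + T² + 12*T)
27*(P(6) - 111) = 27*((-28 + 6² + 12*6) - 111) = 27*((-28 + 36 + 72) - 111) = 27*(80 - 111) = 27*(-31) = -837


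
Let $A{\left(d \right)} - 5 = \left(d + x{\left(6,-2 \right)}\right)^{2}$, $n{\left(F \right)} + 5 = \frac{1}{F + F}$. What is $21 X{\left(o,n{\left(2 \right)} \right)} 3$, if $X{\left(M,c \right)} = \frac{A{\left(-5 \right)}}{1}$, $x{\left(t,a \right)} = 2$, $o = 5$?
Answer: $882$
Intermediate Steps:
$n{\left(F \right)} = -5 + \frac{1}{2 F}$ ($n{\left(F \right)} = -5 + \frac{1}{F + F} = -5 + \frac{1}{2 F}$)
$A{\left(d \right)} = 5 + \left(2 + d\right)^{2}$ ($A{\left(d \right)} = 5 + \left(d + 2\right)^{2} = 5 + \left(2 + d\right)^{2}$)
$X{\left(M,c \right)} = 14$ ($X{\left(M,c \right)} = \frac{5 + \left(2 - 5\right)^{2}}{1} = \left(5 + \left(-3\right)^{2}\right) 1 = \left(5 + 9\right) 1 = 14 \cdot 1 = 14$)
$21 X{\left(o,n{\left(2 \right)} \right)} 3 = 21 \cdot 14 \cdot 3 = 294 \cdot 3 = 882$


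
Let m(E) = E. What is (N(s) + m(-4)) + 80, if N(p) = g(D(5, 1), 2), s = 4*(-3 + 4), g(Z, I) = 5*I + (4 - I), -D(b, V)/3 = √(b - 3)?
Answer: 88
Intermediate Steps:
D(b, V) = -3*√(-3 + b) (D(b, V) = -3*√(b - 3) = -3*√(-3 + b))
g(Z, I) = 4 + 4*I
s = 4 (s = 4*1 = 4)
N(p) = 12 (N(p) = 4 + 4*2 = 4 + 8 = 12)
(N(s) + m(-4)) + 80 = (12 - 4) + 80 = 8 + 80 = 88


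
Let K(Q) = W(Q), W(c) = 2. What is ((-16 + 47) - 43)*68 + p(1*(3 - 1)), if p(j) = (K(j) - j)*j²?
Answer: -816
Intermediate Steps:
K(Q) = 2
p(j) = j²*(2 - j) (p(j) = (2 - j)*j² = j²*(2 - j))
((-16 + 47) - 43)*68 + p(1*(3 - 1)) = ((-16 + 47) - 43)*68 + (1*(3 - 1))²*(2 - (3 - 1)) = (31 - 43)*68 + (1*2)²*(2 - 2) = -12*68 + 2²*(2 - 1*2) = -816 + 4*(2 - 2) = -816 + 4*0 = -816 + 0 = -816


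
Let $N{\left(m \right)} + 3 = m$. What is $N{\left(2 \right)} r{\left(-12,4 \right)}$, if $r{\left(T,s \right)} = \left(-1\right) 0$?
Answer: $0$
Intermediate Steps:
$N{\left(m \right)} = -3 + m$
$r{\left(T,s \right)} = 0$
$N{\left(2 \right)} r{\left(-12,4 \right)} = \left(-3 + 2\right) 0 = \left(-1\right) 0 = 0$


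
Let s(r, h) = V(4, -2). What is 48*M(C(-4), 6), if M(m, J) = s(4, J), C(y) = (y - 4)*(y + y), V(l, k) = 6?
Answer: 288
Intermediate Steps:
C(y) = 2*y*(-4 + y) (C(y) = (-4 + y)*(2*y) = 2*y*(-4 + y))
s(r, h) = 6
M(m, J) = 6
48*M(C(-4), 6) = 48*6 = 288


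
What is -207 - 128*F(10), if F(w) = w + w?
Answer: -2767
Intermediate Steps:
F(w) = 2*w
-207 - 128*F(10) = -207 - 256*10 = -207 - 128*20 = -207 - 2560 = -2767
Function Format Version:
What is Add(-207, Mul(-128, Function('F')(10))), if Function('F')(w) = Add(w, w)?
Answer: -2767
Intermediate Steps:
Function('F')(w) = Mul(2, w)
Add(-207, Mul(-128, Function('F')(10))) = Add(-207, Mul(-128, Mul(2, 10))) = Add(-207, Mul(-128, 20)) = Add(-207, -2560) = -2767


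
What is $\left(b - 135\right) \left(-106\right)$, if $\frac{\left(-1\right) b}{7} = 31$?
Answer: $37312$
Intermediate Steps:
$b = -217$ ($b = \left(-7\right) 31 = -217$)
$\left(b - 135\right) \left(-106\right) = \left(-217 - 135\right) \left(-106\right) = \left(-352\right) \left(-106\right) = 37312$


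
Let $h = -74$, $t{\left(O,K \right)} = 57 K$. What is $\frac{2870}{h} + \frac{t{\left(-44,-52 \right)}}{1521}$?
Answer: $- \frac{58777}{1443} \approx -40.732$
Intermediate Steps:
$\frac{2870}{h} + \frac{t{\left(-44,-52 \right)}}{1521} = \frac{2870}{-74} + \frac{57 \left(-52\right)}{1521} = 2870 \left(- \frac{1}{74}\right) - \frac{76}{39} = - \frac{1435}{37} - \frac{76}{39} = - \frac{58777}{1443}$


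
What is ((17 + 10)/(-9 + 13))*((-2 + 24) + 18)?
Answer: 270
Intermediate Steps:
((17 + 10)/(-9 + 13))*((-2 + 24) + 18) = (27/4)*(22 + 18) = (27*(¼))*40 = (27/4)*40 = 270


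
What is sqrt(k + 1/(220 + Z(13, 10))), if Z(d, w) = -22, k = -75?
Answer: I*sqrt(326678)/66 ≈ 8.66*I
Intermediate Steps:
sqrt(k + 1/(220 + Z(13, 10))) = sqrt(-75 + 1/(220 - 22)) = sqrt(-75 + 1/198) = sqrt(-14849/198) = I*sqrt(326678)/66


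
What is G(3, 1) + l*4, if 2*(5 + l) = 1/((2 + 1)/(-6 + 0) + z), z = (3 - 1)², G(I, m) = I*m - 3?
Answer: -136/7 ≈ -19.429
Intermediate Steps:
G(I, m) = -3 + I*m
z = 4 (z = 2² = 4)
l = -34/7 (l = -5 + 1/(2*((2 + 1)/(-6 + 0) + 4)) = -5 + 1/(2*(3/(-6) + 4)) = -5 + 1/(2*(3*(-⅙) + 4)) = -5 + 1/(2*(-½ + 4)) = -5 + 1/(2*(7/2)) = -5 + (½)*(2/7) = -5 + ⅐ = -34/7 ≈ -4.8571)
G(3, 1) + l*4 = (-3 + 3*1) - 34/7*4 = (-3 + 3) - 136/7 = 0 - 136/7 = -136/7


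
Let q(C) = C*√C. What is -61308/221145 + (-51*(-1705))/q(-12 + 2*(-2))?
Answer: -20436/73715 + 86955*I/64 ≈ -0.27723 + 1358.7*I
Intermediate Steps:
q(C) = C^(3/2)
-61308/221145 + (-51*(-1705))/q(-12 + 2*(-2)) = -61308/221145 + (-51*(-1705))/((-12 + 2*(-2))^(3/2)) = -61308*1/221145 + 86955/((-12 - 4)^(3/2)) = -20436/73715 + 86955/((-16)^(3/2)) = -20436/73715 + 86955/((-64*I)) = -20436/73715 + 86955*(I/64) = -20436/73715 + 86955*I/64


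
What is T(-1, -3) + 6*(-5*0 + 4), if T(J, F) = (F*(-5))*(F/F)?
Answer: 39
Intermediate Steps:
T(J, F) = -5*F (T(J, F) = -5*F*1 = -5*F)
T(-1, -3) + 6*(-5*0 + 4) = -5*(-3) + 6*(-5*0 + 4) = 15 + 6*(0 + 4) = 15 + 6*4 = 15 + 24 = 39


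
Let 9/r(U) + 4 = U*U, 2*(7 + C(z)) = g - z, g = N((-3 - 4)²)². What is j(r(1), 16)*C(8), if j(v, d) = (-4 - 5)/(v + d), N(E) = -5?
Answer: -27/26 ≈ -1.0385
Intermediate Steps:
g = 25 (g = (-5)² = 25)
C(z) = 11/2 - z/2 (C(z) = -7 + (25 - z)/2 = -7 + (25/2 - z/2) = 11/2 - z/2)
r(U) = 9/(-4 + U²) (r(U) = 9/(-4 + U*U) = 9/(-4 + U²))
j(v, d) = -9/(d + v)
j(r(1), 16)*C(8) = (-9/(16 + 9/(-4 + 1²)))*(11/2 - ½*8) = (-9/(16 + 9/(-4 + 1)))*(11/2 - 4) = -9/(16 + 9/(-3))*(3/2) = -9/(16 + 9*(-⅓))*(3/2) = -9/(16 - 3)*(3/2) = -9/13*(3/2) = -9*1/13*(3/2) = -9/13*3/2 = -27/26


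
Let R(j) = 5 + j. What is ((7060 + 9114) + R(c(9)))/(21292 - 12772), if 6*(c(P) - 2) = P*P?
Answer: 32389/17040 ≈ 1.9008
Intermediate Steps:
c(P) = 2 + P**2/6 (c(P) = 2 + (P*P)/6 = 2 + P**2/6)
((7060 + 9114) + R(c(9)))/(21292 - 12772) = ((7060 + 9114) + (5 + (2 + (1/6)*9**2)))/(21292 - 12772) = (16174 + (5 + (2 + (1/6)*81)))/8520 = (16174 + (5 + (2 + 27/2)))*(1/8520) = (16174 + (5 + 31/2))*(1/8520) = (16174 + 41/2)*(1/8520) = (32389/2)*(1/8520) = 32389/17040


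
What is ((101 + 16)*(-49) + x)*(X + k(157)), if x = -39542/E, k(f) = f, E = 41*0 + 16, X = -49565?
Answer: 405361760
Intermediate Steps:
E = 16 (E = 0 + 16 = 16)
x = -19771/8 (x = -39542/16 = -39542*1/16 = -19771/8 ≈ -2471.4)
((101 + 16)*(-49) + x)*(X + k(157)) = ((101 + 16)*(-49) - 19771/8)*(-49565 + 157) = (117*(-49) - 19771/8)*(-49408) = (-5733 - 19771/8)*(-49408) = -65635/8*(-49408) = 405361760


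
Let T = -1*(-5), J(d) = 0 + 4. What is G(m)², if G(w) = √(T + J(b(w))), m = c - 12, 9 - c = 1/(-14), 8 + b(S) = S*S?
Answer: 9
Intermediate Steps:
b(S) = -8 + S² (b(S) = -8 + S*S = -8 + S²)
c = 127/14 (c = 9 - 1/(-14) = 9 - 1*(-1/14) = 9 + 1/14 = 127/14 ≈ 9.0714)
J(d) = 4
T = 5
m = -41/14 (m = 127/14 - 12 = -41/14 ≈ -2.9286)
G(w) = 3 (G(w) = √(5 + 4) = √9 = 3)
G(m)² = 3² = 9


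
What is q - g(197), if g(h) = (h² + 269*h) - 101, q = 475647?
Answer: 383946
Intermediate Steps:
g(h) = -101 + h² + 269*h
q - g(197) = 475647 - (-101 + 197² + 269*197) = 475647 - (-101 + 38809 + 52993) = 475647 - 1*91701 = 475647 - 91701 = 383946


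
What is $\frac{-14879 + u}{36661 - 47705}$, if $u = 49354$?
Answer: $- \frac{34475}{11044} \approx -3.1216$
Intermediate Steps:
$\frac{-14879 + u}{36661 - 47705} = \frac{-14879 + 49354}{36661 - 47705} = \frac{34475}{-11044} = 34475 \left(- \frac{1}{11044}\right) = - \frac{34475}{11044}$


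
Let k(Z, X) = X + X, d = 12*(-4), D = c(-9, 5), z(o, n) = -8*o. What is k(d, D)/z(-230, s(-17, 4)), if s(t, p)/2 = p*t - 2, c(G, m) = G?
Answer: -9/920 ≈ -0.0097826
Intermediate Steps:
s(t, p) = -4 + 2*p*t (s(t, p) = 2*(p*t - 2) = 2*(-2 + p*t) = -4 + 2*p*t)
D = -9
d = -48
k(Z, X) = 2*X
k(d, D)/z(-230, s(-17, 4)) = (2*(-9))/((-8*(-230))) = -18/1840 = -18*1/1840 = -9/920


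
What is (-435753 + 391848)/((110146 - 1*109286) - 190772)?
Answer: 14635/63304 ≈ 0.23119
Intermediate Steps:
(-435753 + 391848)/((110146 - 1*109286) - 190772) = -43905/((110146 - 109286) - 190772) = -43905/(860 - 190772) = -43905/(-189912) = -43905*(-1/189912) = 14635/63304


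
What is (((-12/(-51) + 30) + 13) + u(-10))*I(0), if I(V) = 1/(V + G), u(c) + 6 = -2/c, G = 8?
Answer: 1591/340 ≈ 4.6794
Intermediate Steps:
u(c) = -6 - 2/c
I(V) = 1/(8 + V) (I(V) = 1/(V + 8) = 1/(8 + V))
(((-12/(-51) + 30) + 13) + u(-10))*I(0) = (((-12/(-51) + 30) + 13) + (-6 - 2/(-10)))/(8 + 0) = (((-12*(-1/51) + 30) + 13) + (-6 - 2*(-⅒)))/8 = (((4/17 + 30) + 13) + (-6 + ⅕))*(⅛) = ((514/17 + 13) - 29/5)*(⅛) = (735/17 - 29/5)*(⅛) = (3182/85)*(⅛) = 1591/340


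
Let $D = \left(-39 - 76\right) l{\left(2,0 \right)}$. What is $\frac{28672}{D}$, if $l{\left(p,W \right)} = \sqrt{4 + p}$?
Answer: $- \frac{14336 \sqrt{6}}{345} \approx -101.79$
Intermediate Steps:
$D = - 115 \sqrt{6}$ ($D = \left(-39 - 76\right) \sqrt{4 + 2} = - 115 \sqrt{6} \approx -281.69$)
$\frac{28672}{D} = \frac{28672}{\left(-115\right) \sqrt{6}} = 28672 \left(- \frac{\sqrt{6}}{690}\right) = - \frac{14336 \sqrt{6}}{345}$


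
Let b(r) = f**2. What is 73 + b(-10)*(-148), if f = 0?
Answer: 73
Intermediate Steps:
b(r) = 0 (b(r) = 0**2 = 0)
73 + b(-10)*(-148) = 73 + 0*(-148) = 73 + 0 = 73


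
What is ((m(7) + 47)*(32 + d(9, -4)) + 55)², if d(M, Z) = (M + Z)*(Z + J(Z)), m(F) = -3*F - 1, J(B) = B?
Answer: 21025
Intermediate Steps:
m(F) = -1 - 3*F
d(M, Z) = 2*Z*(M + Z) (d(M, Z) = (M + Z)*(Z + Z) = (M + Z)*(2*Z) = 2*Z*(M + Z))
((m(7) + 47)*(32 + d(9, -4)) + 55)² = (((-1 - 3*7) + 47)*(32 + 2*(-4)*(9 - 4)) + 55)² = (((-1 - 21) + 47)*(32 + 2*(-4)*5) + 55)² = ((-22 + 47)*(32 - 40) + 55)² = (25*(-8) + 55)² = (-200 + 55)² = (-145)² = 21025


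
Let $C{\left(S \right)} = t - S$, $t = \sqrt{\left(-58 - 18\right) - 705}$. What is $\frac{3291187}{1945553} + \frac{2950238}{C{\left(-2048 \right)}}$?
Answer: $\frac{11769008123241367}{8161760207005} - \frac{2950238 i \sqrt{781}}{4195085} \approx 1442.0 - 19.654 i$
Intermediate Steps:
$t = i \sqrt{781}$ ($t = \sqrt{\left(-58 - 18\right) - 705} = \sqrt{-76 - 705} = \sqrt{-781} = i \sqrt{781} \approx 27.946 i$)
$C{\left(S \right)} = - S + i \sqrt{781}$ ($C{\left(S \right)} = i \sqrt{781} - S = - S + i \sqrt{781}$)
$\frac{3291187}{1945553} + \frac{2950238}{C{\left(-2048 \right)}} = \frac{3291187}{1945553} + \frac{2950238}{\left(-1\right) \left(-2048\right) + i \sqrt{781}} = 3291187 \cdot \frac{1}{1945553} + \frac{2950238}{2048 + i \sqrt{781}} = \frac{3291187}{1945553} + \frac{2950238}{2048 + i \sqrt{781}}$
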